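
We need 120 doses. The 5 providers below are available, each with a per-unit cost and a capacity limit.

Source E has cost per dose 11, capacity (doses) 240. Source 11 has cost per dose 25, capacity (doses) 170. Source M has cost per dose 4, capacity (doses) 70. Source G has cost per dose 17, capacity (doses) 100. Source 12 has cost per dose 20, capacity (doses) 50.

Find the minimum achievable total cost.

830

Cheapest first:
Take 70 from Source M at 4 ; need 50 more.
Take 50 from Source E at 11 to finish.
Source G, Source 12, Source 11: unused.
Cost = 70×4 + 50×11 = 830.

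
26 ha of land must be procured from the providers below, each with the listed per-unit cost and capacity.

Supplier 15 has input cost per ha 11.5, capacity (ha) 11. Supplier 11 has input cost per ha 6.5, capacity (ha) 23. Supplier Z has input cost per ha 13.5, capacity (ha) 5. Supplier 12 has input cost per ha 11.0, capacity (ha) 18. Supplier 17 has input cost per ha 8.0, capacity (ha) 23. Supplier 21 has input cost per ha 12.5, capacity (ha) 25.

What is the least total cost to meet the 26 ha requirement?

Cheapest first:
Take 23 from Supplier 11 at 6.5 → need 3 more.
Supplier 17 at 8.0: take 3 of its 23 → requirement met.
Supplier 12, Supplier 15, Supplier 21, Supplier Z: unused.
Cost = 23×6.5 + 3×8.0 = 173.5.

173.5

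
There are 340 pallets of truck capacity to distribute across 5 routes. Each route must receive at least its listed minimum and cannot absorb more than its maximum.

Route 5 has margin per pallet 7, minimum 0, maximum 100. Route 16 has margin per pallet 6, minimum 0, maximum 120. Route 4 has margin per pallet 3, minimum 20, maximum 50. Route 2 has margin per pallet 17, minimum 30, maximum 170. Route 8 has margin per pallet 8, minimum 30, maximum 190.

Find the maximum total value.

4150

Meeting every minimum uses 0+0+20+30+30 = 80 pallets, leaving 260.
Rank by margin per pallet: Route 2 17 > Route 8 8 > Route 5 7 > Route 16 6 > Route 4 3.
Route 2: +140 to 170 (cap) ; 120 left.
Only 120 left; Route 8 takes them to reach 150.
Total = 3×20 + 17×170 + 8×150 = 4150.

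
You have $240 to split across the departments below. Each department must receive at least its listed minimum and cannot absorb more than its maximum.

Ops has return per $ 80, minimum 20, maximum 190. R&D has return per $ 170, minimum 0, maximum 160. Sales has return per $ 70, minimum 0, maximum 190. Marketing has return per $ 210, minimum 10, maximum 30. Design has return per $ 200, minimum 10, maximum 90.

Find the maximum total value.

Meeting every minimum uses 20+0+0+10+10 = 40 $, leaving 200.
Order the departments by return per $: Marketing 210 > Design 200 > R&D 170 > Ops 80 > Sales 70.
Marketing: +20 to 30 (cap) — 180 left.
Design takes 80 more to reach its cap of 90 — 100 left.
R&D: +100 (room for 160) → 100. Pool exhausted.
Total = 80×20 + 170×100 + 210×30 + 200×90 = 42900.

42900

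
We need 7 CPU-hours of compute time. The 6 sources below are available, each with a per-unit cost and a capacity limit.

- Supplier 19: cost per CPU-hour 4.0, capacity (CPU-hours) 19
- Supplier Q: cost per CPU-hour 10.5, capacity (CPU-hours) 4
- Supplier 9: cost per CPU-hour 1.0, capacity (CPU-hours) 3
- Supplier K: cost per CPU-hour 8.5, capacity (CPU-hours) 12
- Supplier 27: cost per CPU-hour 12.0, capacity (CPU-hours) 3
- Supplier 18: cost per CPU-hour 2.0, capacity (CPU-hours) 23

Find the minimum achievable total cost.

Cheapest first:
Supplier 9 (1.0): use full 3 — 4 CPU-hours to go.
Take 4 from Supplier 18 at 2.0 to finish.
Supplier 19, Supplier K, Supplier Q, Supplier 27: unused.
Cost = 3×1.0 + 4×2.0 = 11.

11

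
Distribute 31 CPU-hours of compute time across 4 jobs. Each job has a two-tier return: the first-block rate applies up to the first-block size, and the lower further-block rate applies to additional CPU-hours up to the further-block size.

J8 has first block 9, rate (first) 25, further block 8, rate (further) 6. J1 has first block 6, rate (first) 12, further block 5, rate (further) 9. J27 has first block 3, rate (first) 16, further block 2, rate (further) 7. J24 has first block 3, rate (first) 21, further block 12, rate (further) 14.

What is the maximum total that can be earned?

Rank every tier by rate: J8/first 25 > J24/first 21 > J27/first 16 > J24/second 14 > J1/first 12 > J1/second 9 > J27/second 7 > J8/second 6.
J8 first at 25: fill all 9 ; 22 left.
J24 first at 21: fill all 3 ; 19 left.
Fill J27 first block (3 at 16) ; 16 left.
J24/second (14): +12 ; 4 left.
4 remain; put them into J1 first at 12.
Total = 25×9 + 21×3 + 16×3 + 14×12 + 12×4 = 552.

552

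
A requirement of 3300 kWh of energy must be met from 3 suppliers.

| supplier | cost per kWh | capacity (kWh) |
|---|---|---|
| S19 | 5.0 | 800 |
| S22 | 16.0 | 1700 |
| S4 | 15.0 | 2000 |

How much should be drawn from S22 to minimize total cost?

Fill from the cheapest supplier first.
S19 (5.0): use full 800 ; 2500 kWh to go.
S4 (15.0): use full 2000 ; 500 kWh to go.
Take 500 from S22 at 16.0 to finish.

500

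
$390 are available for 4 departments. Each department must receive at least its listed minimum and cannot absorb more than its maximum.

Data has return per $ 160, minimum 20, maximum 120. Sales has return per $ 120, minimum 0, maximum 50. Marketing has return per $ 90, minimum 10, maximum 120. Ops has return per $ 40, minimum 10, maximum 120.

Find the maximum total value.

40000

Meeting every minimum uses 20+0+10+10 = 40 $, leaving 350.
Rank by return per $: Data 160 > Sales 120 > Marketing 90 > Ops 40.
Data takes 100 more to reach its cap of 120 → 250 left.
Give Sales 50 more to hit its cap of 50 → 200 left.
Marketing takes 110 more to reach its cap of 120 → 90 left.
Ops: +90 (room for 110) → 100. Pool exhausted.
Total = 160×120 + 120×50 + 90×120 + 40×100 = 40000.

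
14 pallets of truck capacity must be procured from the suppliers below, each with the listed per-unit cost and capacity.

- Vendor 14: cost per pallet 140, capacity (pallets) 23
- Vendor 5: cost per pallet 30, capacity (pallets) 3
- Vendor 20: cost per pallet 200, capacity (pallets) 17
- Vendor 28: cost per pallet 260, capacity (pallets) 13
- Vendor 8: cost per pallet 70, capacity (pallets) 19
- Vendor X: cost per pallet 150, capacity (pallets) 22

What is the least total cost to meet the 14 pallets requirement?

Use suppliers in increasing cost order.
Vendor 5 at 30: take all 3 pallets → 11 still needed.
Vendor 8 at 70: take 11 of its 19 → requirement met.
Vendor 14, Vendor X, Vendor 20, Vendor 28: unused.
Cost = 3×30 + 11×70 = 860.

860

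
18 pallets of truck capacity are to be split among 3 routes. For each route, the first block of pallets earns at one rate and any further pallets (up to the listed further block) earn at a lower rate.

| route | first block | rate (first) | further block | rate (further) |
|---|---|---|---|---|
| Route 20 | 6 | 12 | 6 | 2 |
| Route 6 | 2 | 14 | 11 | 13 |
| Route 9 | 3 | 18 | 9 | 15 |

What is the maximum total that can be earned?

Rank every tier by rate: Route 9/tier1 18 > Route 9/tier2 15 > Route 6/tier1 14 > Route 6/tier2 13 > Route 20/tier1 12 > Route 20/tier2 2.
Route 9 tier1 at 18: fill all 3 — 15 left.
Route 9/tier2 (15): +9 — 6 left.
Route 6/tier1 (14): +2 — 4 left.
Route 6/tier2: +4 of 11 at 13; pool empty.
Total = 18×3 + 15×9 + 14×2 + 13×4 = 269.

269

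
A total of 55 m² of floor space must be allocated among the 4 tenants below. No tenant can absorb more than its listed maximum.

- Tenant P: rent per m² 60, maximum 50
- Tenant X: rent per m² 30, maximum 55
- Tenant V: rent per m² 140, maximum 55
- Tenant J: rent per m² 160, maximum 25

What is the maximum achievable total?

Order the tenants by rent per m²: Tenant J 160 > Tenant V 140 > Tenant P 60 > Tenant X 30.
Tenant J: +25 to 25 (cap) ; 30 left.
Tenant V: +30 (room for 55) → 30. Pool exhausted.
Total = 140×30 + 160×25 = 8200.

8200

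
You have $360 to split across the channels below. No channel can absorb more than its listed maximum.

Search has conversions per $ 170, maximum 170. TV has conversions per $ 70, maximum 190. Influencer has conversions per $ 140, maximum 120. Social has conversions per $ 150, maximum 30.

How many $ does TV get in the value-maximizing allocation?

40

Highest conversions per $ first: Search 170 > Social 150 > Influencer 140 > TV 70.
Give Search 170 to hit its cap of 170 ; 190 left.
Social: +30 to 30 (cap) ; 160 left.
Give Influencer 120 to hit its cap of 120 ; 40 left.
TV has room for 190 but only 40 remain, so it gets 40.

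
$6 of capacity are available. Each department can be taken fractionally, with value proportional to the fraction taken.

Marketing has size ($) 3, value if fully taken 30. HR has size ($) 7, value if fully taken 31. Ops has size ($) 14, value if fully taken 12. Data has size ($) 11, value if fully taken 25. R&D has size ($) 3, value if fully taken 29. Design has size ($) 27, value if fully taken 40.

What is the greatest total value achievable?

Rank by value-to-size ratio: Marketing 30/3≈10, R&D 29/3≈9.67, HR 31/7≈4.43, Data 25/11≈2.27, Design 40/27≈1.48, Ops 12/14≈0.857.
Marketing: take in full, 3 $ for value 30 — 3 left.
Take all of R&D (3 $, value 29) — 0 $ left.
Total value = 59.

59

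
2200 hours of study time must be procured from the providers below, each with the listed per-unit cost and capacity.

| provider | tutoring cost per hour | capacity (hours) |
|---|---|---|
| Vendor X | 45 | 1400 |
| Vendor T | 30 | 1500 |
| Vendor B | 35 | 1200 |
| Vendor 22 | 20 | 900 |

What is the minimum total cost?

Cheapest first:
Take 900 from Vendor 22 at 20 → need 1300 more.
Vendor T (30): take the remaining 1300 → done.
Vendor B, Vendor X: unused.
Cost = 900×20 + 1300×30 = 57000.

57000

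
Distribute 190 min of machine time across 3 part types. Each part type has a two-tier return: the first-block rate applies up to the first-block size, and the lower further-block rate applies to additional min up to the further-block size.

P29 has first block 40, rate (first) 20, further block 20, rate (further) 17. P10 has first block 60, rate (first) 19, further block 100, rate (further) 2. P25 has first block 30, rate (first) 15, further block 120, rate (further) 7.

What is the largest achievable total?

3010

Order all 6 blocks by rate: P29/tier1 20 > P10/tier1 19 > P29/tier2 17 > P25/tier1 15 > P25/tier2 7 > P10/tier2 2.
P29 tier1 at 20: fill all 40 ; 150 left.
P10/tier1 (19): +60 ; 90 left.
Fill P29 tier2 block (20 at 17) ; 70 left.
P25/tier1 (15): +30 ; 40 left.
P25 tier2 at 7: only 40 left, fill 40.
Total = 20×40 + 19×60 + 17×20 + 15×30 + 7×40 = 3010.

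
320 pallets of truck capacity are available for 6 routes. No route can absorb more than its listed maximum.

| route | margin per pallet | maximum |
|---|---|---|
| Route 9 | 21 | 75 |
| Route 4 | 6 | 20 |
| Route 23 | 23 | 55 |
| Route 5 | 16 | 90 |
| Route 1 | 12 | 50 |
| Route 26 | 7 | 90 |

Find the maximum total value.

Highest margin per pallet first: Route 23 23 > Route 9 21 > Route 5 16 > Route 1 12 > Route 26 7 > Route 4 6.
Route 23: +55 to 55 (cap) — 265 left.
Route 9: +75 to 75 (cap) — 190 left.
Route 5: +90 to 90 (cap) — 100 left.
Route 1: +50 to 50 (cap) — 50 left.
Only 50 left; Route 26 takes them to reach 50.
Total = 21×75 + 23×55 + 16×90 + 12×50 + 7×50 = 5230.

5230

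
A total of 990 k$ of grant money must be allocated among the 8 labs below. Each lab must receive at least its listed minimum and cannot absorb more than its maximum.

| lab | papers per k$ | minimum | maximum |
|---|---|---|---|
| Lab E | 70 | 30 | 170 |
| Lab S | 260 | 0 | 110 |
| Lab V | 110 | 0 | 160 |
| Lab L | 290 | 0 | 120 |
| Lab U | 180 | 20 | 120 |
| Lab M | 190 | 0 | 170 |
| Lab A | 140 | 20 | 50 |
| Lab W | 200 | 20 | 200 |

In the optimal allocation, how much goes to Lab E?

60

Meeting every minimum uses 30+0+0+0+20+0+20+20 = 90 k$, leaving 900.
Order the labs by papers per k$: Lab L 290 > Lab S 260 > Lab W 200 > Lab M 190 > Lab U 180 > Lab A 140 > Lab V 110 > Lab E 70.
Lab L: +120 to 120 (cap) — 780 left.
Lab S takes 110 more to reach its cap of 110 — 670 left.
Give Lab W 180 more to hit its cap of 200 — 490 left.
Lab M: +170 to 170 (cap) — 320 left.
Lab U: +100 to 120 (cap) — 220 left.
Lab A: +30 to 50 (cap) — 190 left.
Lab V: +160 to 160 (cap) — 30 left.
Lab E: +30 (room for 140) → 60. Pool exhausted.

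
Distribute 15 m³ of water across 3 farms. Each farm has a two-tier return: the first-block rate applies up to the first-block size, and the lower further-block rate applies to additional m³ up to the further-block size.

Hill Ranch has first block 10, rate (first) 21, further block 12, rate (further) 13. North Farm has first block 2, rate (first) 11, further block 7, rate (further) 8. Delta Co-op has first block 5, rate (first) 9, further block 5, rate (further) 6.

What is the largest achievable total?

275

Rank every tier by rate: Hill Ranch/tier1 21 > Hill Ranch/tier2 13 > North Farm/tier1 11 > Delta Co-op/tier1 9 > North Farm/tier2 8 > Delta Co-op/tier2 6.
Hill Ranch tier1 at 21: fill all 10 → 5 left.
5 remain; put them into Hill Ranch tier2 at 13.
Total = 21×10 + 13×5 = 275.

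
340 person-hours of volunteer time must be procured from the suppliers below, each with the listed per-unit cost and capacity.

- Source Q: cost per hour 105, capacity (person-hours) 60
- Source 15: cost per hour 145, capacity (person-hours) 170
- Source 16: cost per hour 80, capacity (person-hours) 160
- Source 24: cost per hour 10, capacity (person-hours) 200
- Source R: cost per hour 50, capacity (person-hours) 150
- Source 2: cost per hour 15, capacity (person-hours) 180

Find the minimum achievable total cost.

4100

Use suppliers in increasing cost order.
Take 200 from Source 24 at 10 — need 140 more.
Source 2 (15): take the remaining 140 — done.
Source R, Source 16, Source Q, Source 15: unused.
Cost = 200×10 + 140×15 = 4100.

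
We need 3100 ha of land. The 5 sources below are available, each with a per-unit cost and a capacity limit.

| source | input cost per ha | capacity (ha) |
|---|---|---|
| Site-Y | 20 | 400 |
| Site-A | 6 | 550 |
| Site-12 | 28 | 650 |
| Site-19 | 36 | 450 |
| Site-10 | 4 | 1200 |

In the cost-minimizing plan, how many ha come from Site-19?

Cheapest first:
Site-10 at 4: take all 1200 ha → 1900 still needed.
Take 550 from Site-A at 6 → need 1350 more.
Take 400 from Site-Y at 20 → need 950 more.
Site-12 at 28: take all 650 ha → 300 still needed.
Take 300 from Site-19 at 36 to finish.

300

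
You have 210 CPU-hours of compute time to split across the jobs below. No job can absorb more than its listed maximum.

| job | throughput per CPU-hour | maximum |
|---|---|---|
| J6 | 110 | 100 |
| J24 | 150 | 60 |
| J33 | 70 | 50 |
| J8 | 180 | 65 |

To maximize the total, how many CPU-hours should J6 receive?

85

Rank by throughput per CPU-hour: J8 180 > J24 150 > J6 110 > J33 70.
J8 takes 65 to reach its cap of 65 ; 145 left.
J24: +60 to 60 (cap) ; 85 left.
J6: +85 (room for 100) → 85. Pool exhausted.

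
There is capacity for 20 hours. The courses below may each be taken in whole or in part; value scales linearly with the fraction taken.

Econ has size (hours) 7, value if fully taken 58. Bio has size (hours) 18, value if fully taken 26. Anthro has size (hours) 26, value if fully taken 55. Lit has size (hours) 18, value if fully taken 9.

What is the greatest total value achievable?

85.5

Sort by value density: Econ 58/7≈8.29, Anthro 55/26≈2.12, Bio 26/18≈1.44, Lit 9/18≈0.5.
All 7 hours of Econ fit (value 58) ; 13 remain.
13 hours left: a 13/26 share of Anthro gives 55×13/26 = 27.5.
Total value = 85.5.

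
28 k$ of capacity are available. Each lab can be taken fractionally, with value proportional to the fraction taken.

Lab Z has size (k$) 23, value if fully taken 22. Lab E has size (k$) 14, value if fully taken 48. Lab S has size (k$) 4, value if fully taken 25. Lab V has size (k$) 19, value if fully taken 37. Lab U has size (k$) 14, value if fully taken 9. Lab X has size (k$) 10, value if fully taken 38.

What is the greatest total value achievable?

Sort by value density: Lab S 25/4≈6.25, Lab X 38/10≈3.8, Lab E 48/14≈3.43, Lab V 37/19≈1.95, Lab Z 22/23≈0.957, Lab U 9/14≈0.643.
Lab S: take in full, 4 k$ for value 25 → 24 left.
All 10 k$ of Lab X fit (value 38) → 14 remain.
Take all of Lab E (14 k$, value 48) → 0 k$ left.
Total value = 111.

111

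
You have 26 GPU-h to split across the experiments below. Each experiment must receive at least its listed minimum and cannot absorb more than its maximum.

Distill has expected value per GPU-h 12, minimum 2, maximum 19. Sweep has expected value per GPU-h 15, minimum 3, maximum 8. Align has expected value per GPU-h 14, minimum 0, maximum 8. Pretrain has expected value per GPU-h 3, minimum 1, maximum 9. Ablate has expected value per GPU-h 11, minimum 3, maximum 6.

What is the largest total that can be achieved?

Meeting every minimum uses 2+3+0+1+3 = 9 GPU-h, leaving 17.
Rank by expected value per GPU-h: Sweep 15 > Align 14 > Distill 12 > Ablate 11 > Pretrain 3.
Sweep: +5 to 8 (cap) ; 12 left.
Align takes 8 more to reach its cap of 8 ; 4 left.
Only 4 left; Distill takes them to reach 6.
Total = 12×6 + 15×8 + 14×8 + 3×1 + 11×3 = 340.

340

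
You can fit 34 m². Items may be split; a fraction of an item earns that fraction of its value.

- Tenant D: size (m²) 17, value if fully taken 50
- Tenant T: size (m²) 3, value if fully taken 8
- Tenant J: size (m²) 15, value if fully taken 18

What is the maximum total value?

74.8

Sort by value density: Tenant D 50/17≈2.94, Tenant T 8/3≈2.67, Tenant J 18/15≈1.2.
Take all of Tenant D (17 m², value 50) ; 17 m² left.
All 3 m² of Tenant T fit (value 8) ; 14 remain.
Only 14 m² remain; take 14/15 of Tenant J for value 18×14/15 = 16.8.
Total value = 74.8.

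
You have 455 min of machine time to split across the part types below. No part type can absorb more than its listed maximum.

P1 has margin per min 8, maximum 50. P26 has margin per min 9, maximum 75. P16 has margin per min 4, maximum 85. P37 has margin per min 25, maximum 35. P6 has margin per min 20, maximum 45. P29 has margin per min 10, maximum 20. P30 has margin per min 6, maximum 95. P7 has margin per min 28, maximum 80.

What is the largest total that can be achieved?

Rank by margin per min: P7 28 > P37 25 > P6 20 > P29 10 > P26 9 > P1 8 > P30 6 > P16 4.
P7 takes 80 to reach its cap of 80 ; 375 left.
P37 takes 35 to reach its cap of 35 ; 340 left.
Give P6 45 to hit its cap of 45 ; 295 left.
P29: +20 to 20 (cap) ; 275 left.
P26 takes 75 to reach its cap of 75 ; 200 left.
P1: +50 to 50 (cap) ; 150 left.
P30: +95 to 95 (cap) ; 55 left.
P16 has room for 85 but only 55 remain, so it gets 55.
Total = 8×50 + 9×75 + 4×55 + 25×35 + 20×45 + 10×20 + 6×95 + 28×80 = 6080.

6080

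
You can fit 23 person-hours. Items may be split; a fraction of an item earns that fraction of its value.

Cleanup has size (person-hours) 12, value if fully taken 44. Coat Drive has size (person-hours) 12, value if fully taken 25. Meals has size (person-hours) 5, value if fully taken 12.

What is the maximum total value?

Best value per unit of size first: Cleanup 44/12≈3.67, Meals 12/5≈2.4, Coat Drive 25/12≈2.08.
All 12 person-hours of Cleanup fit (value 44) — 11 remain.
Meals: take in full, 5 person-hours for value 12 — 6 left.
Fill the last 6 person-hours with part of Coat Drive: 6/12 of it earns 12.5.
Total value = 68.5.

68.5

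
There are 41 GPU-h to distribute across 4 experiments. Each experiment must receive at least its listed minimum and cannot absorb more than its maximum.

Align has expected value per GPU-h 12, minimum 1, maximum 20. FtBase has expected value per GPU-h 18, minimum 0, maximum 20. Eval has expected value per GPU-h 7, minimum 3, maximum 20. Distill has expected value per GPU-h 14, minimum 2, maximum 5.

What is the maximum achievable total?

Meeting every minimum uses 1+0+3+2 = 6 GPU-h, leaving 35.
Highest expected value per GPU-h first: FtBase 18 > Distill 14 > Align 12 > Eval 7.
Give FtBase 20 more to hit its cap of 20 → 15 left.
Distill takes 3 more to reach its cap of 5 → 12 left.
Align: +12 (room for 19) → 13. Pool exhausted.
Total = 12×13 + 18×20 + 7×3 + 14×5 = 607.

607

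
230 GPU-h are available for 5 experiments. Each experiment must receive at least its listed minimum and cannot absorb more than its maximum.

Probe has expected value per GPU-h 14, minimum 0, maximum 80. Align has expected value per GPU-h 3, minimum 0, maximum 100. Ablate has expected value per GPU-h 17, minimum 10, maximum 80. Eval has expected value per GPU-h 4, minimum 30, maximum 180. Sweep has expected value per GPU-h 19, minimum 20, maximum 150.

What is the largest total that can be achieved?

3820

Meeting every minimum uses 0+0+10+30+20 = 60 GPU-h, leaving 170.
Rank by expected value per GPU-h: Sweep 19 > Ablate 17 > Probe 14 > Eval 4 > Align 3.
Give Sweep 130 more to hit its cap of 150 — 40 left.
Only 40 left; Ablate takes them to reach 50.
Total = 17×50 + 4×30 + 19×150 = 3820.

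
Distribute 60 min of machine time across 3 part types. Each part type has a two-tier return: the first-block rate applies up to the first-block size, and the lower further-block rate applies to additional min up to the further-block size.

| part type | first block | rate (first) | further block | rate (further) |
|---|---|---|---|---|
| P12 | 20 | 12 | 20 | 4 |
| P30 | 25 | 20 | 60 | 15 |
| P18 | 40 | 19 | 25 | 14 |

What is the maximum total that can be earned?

1165

Order all 6 blocks by rate: P30/tier1 20 > P18/tier1 19 > P30/tier2 15 > P18/tier2 14 > P12/tier1 12 > P12/tier2 4.
P30/tier1 (20): +25 ; 35 left.
P18/tier1: +35 of 40 at 19; pool empty.
Total = 20×25 + 19×35 = 1165.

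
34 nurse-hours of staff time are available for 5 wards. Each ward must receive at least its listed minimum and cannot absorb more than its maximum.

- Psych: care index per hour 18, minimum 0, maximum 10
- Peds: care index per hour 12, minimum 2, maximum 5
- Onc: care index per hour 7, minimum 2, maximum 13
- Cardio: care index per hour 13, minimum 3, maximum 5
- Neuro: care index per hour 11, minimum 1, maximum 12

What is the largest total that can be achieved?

Meeting every minimum uses 0+2+2+3+1 = 8 nurse-hours, leaving 26.
Order the wards by care index per hour: Psych 18 > Cardio 13 > Peds 12 > Neuro 11 > Onc 7.
Psych takes 10 more to reach its cap of 10 ; 16 left.
Cardio takes 2 more to reach its cap of 5 ; 14 left.
Peds takes 3 more to reach its cap of 5 ; 11 left.
Neuro takes 11 more to reach its cap of 12 ; 0 left.
Total = 18×10 + 12×5 + 7×2 + 13×5 + 11×12 = 451.

451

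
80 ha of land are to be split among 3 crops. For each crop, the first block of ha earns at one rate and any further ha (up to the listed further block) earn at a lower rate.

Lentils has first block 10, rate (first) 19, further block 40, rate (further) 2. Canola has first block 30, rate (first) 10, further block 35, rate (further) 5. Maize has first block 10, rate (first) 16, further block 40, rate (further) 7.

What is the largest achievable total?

860

Rank every tier by rate: Lentils/T1 19 > Maize/T1 16 > Canola/T1 10 > Maize/T2 7 > Canola/T2 5 > Lentils/T2 2.
Lentils T1 at 19: fill all 10 — 70 left.
Fill Maize T1 block (10 at 16) — 60 left.
Canola/T1 (10): +30 — 30 left.
30 remain; put them into Maize T2 at 7.
Total = 19×10 + 16×10 + 10×30 + 7×30 = 860.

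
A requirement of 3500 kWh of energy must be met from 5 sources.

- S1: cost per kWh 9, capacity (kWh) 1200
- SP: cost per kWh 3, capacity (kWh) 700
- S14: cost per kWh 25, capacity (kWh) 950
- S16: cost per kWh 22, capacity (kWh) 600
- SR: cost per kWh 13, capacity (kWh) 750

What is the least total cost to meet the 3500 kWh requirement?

Fill from the cheapest source first.
Take 700 from SP at 3 — need 2800 more.
Take 1200 from S1 at 9 — need 1600 more.
Take 750 from SR at 13 — need 850 more.
S16 at 22: take all 600 kWh — 250 still needed.
S14 at 25: take 250 of its 950 — requirement met.
Cost = 700×3 + 1200×9 + 750×13 + 600×22 + 250×25 = 42100.

42100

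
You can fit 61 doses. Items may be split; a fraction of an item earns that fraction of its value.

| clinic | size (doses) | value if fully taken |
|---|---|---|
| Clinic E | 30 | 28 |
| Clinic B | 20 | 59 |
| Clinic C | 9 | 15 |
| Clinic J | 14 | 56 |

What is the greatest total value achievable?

146.8

Best value per unit of size first: Clinic J 56/14≈4, Clinic B 59/20≈2.95, Clinic C 15/9≈1.67, Clinic E 28/30≈0.933.
Clinic J: take in full, 14 doses for value 56 ; 47 left.
Clinic B: take in full, 20 doses for value 59 ; 27 left.
Clinic C: take in full, 9 doses for value 15 ; 18 left.
18 doses left: a 18/30 share of Clinic E gives 28×18/30 = 16.8.
Total value = 146.8.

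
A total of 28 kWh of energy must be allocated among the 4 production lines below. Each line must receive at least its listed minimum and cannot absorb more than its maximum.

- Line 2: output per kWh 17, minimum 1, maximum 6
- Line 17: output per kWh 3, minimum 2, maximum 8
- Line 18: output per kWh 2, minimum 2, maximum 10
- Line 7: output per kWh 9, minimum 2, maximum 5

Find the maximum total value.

Meeting every minimum uses 1+2+2+2 = 7 kWh, leaving 21.
Highest output per kWh first: Line 2 17 > Line 7 9 > Line 17 3 > Line 18 2.
Line 2: +5 to 6 (cap) → 16 left.
Line 7 takes 3 more to reach its cap of 5 → 13 left.
Line 17: +6 to 8 (cap) → 7 left.
Only 7 left; Line 18 takes them to reach 9.
Total = 17×6 + 3×8 + 2×9 + 9×5 = 189.

189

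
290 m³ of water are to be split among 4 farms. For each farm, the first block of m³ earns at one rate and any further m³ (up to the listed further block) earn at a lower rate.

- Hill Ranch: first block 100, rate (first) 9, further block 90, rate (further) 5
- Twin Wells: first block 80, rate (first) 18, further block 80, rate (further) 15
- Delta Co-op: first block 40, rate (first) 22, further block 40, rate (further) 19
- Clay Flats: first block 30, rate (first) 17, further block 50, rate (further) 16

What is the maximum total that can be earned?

Treat each block as its own option and order by rate: Delta Co-op/first 22 > Delta Co-op/second 19 > Twin Wells/first 18 > Clay Flats/first 17 > Clay Flats/second 16 > Twin Wells/second 15 > Hill Ranch/first 9 > Hill Ranch/second 5.
Delta Co-op/first (22): +40 ; 250 left.
Fill Delta Co-op second block (40 at 19) ; 210 left.
Twin Wells/first (18): +80 ; 130 left.
Clay Flats first at 17: fill all 30 ; 100 left.
Fill Clay Flats second block (50 at 16) ; 50 left.
50 remain; put them into Twin Wells second at 15.
Total = 22×40 + 19×40 + 18×80 + 17×30 + 16×50 + 15×50 = 5140.

5140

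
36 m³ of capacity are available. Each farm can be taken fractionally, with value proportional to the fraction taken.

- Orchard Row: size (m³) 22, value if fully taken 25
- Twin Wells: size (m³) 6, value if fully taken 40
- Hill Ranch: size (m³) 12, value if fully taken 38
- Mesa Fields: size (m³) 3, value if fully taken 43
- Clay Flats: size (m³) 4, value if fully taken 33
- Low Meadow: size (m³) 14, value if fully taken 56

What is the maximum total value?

Sort by value density: Mesa Fields 43/3≈14.3, Clay Flats 33/4≈8.25, Twin Wells 40/6≈6.67, Low Meadow 56/14≈4, Hill Ranch 38/12≈3.17, Orchard Row 25/22≈1.14.
Take all of Mesa Fields (3 m³, value 43) → 33 m³ left.
Clay Flats: take in full, 4 m³ for value 33 → 29 left.
Twin Wells: take in full, 6 m³ for value 40 → 23 left.
Low Meadow: take in full, 14 m³ for value 56 → 9 left.
Fill the last 9 m³ with part of Hill Ranch: 9/12 of it earns 28.5.
Total value = 200.5.

200.5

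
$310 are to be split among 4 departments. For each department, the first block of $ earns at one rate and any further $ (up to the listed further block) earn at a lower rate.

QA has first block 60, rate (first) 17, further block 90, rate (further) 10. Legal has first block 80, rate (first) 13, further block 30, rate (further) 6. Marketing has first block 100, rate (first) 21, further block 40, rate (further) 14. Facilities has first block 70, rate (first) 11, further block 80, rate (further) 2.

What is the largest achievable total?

5050

Treat each block as its own option and order by rate: Marketing/tier1 21 > QA/tier1 17 > Marketing/tier2 14 > Legal/tier1 13 > Facilities/tier1 11 > QA/tier2 10 > Legal/tier2 6 > Facilities/tier2 2.
Marketing tier1 at 21: fill all 100 — 210 left.
QA/tier1 (17): +60 — 150 left.
Marketing/tier2 (14): +40 — 110 left.
Fill Legal tier1 block (80 at 13) — 30 left.
Facilities tier1 at 11: only 30 left, fill 30.
Total = 21×100 + 17×60 + 14×40 + 13×80 + 11×30 = 5050.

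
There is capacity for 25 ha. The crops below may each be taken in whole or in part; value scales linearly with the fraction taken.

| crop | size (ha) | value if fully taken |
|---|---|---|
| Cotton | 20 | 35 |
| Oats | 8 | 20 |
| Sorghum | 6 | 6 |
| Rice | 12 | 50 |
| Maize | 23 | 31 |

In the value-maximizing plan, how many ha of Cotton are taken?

5

Rank by value-to-size ratio: Rice 50/12≈4.17, Oats 20/8≈2.5, Cotton 35/20≈1.75, Maize 31/23≈1.35, Sorghum 6/6≈1.
Rice: take in full, 12 ha for value 50 — 13 left.
Oats: take in full, 8 ha for value 20 — 5 left.
5 ha left: a 5/20 share of Cotton gives 35×5/20 = 8.75.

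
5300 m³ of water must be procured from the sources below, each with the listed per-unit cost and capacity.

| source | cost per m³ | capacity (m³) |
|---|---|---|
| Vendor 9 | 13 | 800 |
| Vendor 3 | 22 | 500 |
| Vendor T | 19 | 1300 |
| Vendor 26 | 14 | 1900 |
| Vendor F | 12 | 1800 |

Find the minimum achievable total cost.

Fill from the cheapest source first.
Vendor F at 12: take all 1800 m³ — 3500 still needed.
Vendor 9 (13): use full 800 — 2700 m³ to go.
Vendor 26 (14): use full 1900 — 800 m³ to go.
Vendor T at 19: take 800 of its 1300 — requirement met.
Vendor 3: unused.
Cost = 1800×12 + 800×13 + 1900×14 + 800×19 = 73800.

73800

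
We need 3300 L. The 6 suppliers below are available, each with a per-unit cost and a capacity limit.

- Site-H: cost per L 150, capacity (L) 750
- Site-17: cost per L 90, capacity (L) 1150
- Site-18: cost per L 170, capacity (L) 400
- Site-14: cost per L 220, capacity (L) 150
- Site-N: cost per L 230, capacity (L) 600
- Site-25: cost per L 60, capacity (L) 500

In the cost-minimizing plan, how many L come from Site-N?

Cheapest first:
Site-25 (60): use full 500 ; 2800 L to go.
Site-17 (90): use full 1150 ; 1650 L to go.
Take 750 from Site-H at 150 ; need 900 more.
Take 400 from Site-18 at 170 ; need 500 more.
Take 150 from Site-14 at 220 ; need 350 more.
Take 350 from Site-N at 230 to finish.

350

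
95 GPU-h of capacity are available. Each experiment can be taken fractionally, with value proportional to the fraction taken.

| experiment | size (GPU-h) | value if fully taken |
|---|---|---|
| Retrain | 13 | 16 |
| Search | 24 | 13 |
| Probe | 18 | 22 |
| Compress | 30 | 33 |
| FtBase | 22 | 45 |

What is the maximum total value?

122.5

Rank by value-to-size ratio: FtBase 45/22≈2.05, Retrain 16/13≈1.23, Probe 22/18≈1.22, Compress 33/30≈1.1, Search 13/24≈0.542.
All 22 GPU-h of FtBase fit (value 45) ; 73 remain.
Take all of Retrain (13 GPU-h, value 16) ; 60 GPU-h left.
All 18 GPU-h of Probe fit (value 22) ; 42 remain.
Compress: take in full, 30 GPU-h for value 33 ; 12 left.
Only 12 GPU-h remain; take 12/24 of Search for value 13×12/24 = 6.5.
Total value = 122.5.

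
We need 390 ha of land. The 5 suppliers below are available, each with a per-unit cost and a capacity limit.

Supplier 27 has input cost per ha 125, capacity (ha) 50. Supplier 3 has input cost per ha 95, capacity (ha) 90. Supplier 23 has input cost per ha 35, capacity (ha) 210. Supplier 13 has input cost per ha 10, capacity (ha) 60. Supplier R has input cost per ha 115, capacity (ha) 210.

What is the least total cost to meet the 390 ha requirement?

Cheapest first:
Supplier 13 (10): use full 60 ; 330 ha to go.
Take 210 from Supplier 23 at 35 ; need 120 more.
Take 90 from Supplier 3 at 95 ; need 30 more.
Take 30 from Supplier R at 115 to finish.
Supplier 27: unused.
Cost = 60×10 + 210×35 + 90×95 + 30×115 = 19950.

19950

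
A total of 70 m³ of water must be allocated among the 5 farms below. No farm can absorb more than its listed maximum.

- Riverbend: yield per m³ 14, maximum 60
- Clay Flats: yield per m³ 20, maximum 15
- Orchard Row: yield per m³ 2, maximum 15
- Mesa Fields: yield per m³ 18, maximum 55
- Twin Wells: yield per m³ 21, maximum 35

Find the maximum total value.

1395

Highest yield per m³ first: Twin Wells 21 > Clay Flats 20 > Mesa Fields 18 > Riverbend 14 > Orchard Row 2.
Twin Wells: +35 to 35 (cap) → 35 left.
Give Clay Flats 15 to hit its cap of 15 → 20 left.
Mesa Fields: +20 (room for 55) → 20. Pool exhausted.
Total = 20×15 + 18×20 + 21×35 = 1395.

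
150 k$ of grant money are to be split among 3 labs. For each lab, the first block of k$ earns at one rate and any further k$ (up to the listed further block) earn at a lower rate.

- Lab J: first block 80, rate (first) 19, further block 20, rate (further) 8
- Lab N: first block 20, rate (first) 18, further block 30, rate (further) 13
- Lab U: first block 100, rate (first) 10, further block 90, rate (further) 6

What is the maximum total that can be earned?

Rank every tier by rate: Lab J/tier1 19 > Lab N/tier1 18 > Lab N/tier2 13 > Lab U/tier1 10 > Lab J/tier2 8 > Lab U/tier2 6.
Fill Lab J tier1 block (80 at 19) — 70 left.
Lab N/tier1 (18): +20 — 50 left.
Lab N/tier2 (13): +30 — 20 left.
20 remain; put them into Lab U tier1 at 10.
Total = 19×80 + 18×20 + 13×30 + 10×20 = 2470.

2470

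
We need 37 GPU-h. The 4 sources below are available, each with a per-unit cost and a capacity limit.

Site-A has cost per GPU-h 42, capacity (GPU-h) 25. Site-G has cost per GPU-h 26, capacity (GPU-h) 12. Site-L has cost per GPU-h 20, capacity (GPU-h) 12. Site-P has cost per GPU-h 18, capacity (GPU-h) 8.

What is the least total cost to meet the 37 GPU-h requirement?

Cheapest first:
Take 8 from Site-P at 18 — need 29 more.
Site-L (20): use full 12 — 17 GPU-h to go.
Take 12 from Site-G at 26 — need 5 more.
Site-A (42): take the remaining 5 — done.
Cost = 8×18 + 12×20 + 12×26 + 5×42 = 906.

906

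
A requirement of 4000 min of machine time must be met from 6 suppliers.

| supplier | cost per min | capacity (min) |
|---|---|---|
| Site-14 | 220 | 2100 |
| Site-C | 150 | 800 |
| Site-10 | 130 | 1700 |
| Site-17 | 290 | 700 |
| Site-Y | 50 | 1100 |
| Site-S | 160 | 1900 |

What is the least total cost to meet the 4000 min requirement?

460000

Use suppliers in increasing cost order.
Site-Y (50): use full 1100 → 2900 min to go.
Site-10 (130): use full 1700 → 1200 min to go.
Site-C (150): use full 800 → 400 min to go.
Site-S at 160: take 400 of its 1900 → requirement met.
Site-14, Site-17: unused.
Cost = 1100×50 + 1700×130 + 800×150 + 400×160 = 460000.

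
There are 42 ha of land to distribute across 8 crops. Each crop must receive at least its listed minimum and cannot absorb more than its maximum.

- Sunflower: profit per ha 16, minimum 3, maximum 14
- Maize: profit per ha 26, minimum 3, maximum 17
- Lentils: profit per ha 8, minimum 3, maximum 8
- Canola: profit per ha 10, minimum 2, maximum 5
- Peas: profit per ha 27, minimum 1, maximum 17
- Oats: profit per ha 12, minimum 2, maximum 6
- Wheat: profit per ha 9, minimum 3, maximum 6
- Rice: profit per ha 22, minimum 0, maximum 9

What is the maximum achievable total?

Meeting every minimum uses 3+3+3+2+1+2+3+0 = 17 ha, leaving 25.
Highest profit per ha first: Peas 27 > Maize 26 > Rice 22 > Sunflower 16 > Oats 12 > Canola 10 > Wheat 9 > Lentils 8.
Peas: +16 to 17 (cap) ; 9 left.
Maize has room for 14 more but only 9 remain, so it gets 12.
Total = 16×3 + 26×12 + 8×3 + 10×2 + 27×17 + 12×2 + 9×3 = 914.

914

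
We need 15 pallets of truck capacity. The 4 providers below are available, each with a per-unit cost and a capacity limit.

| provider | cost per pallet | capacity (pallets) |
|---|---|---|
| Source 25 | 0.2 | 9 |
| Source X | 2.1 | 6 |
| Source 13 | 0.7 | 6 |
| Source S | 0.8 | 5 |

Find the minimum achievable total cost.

6

Use providers in increasing cost order.
Source 25 at 0.2: take all 9 pallets ; 6 still needed.
Source 13 at 0.7: take all 6 pallets ; 0 still needed.
Source S, Source X: unused.
Cost = 9×0.2 + 6×0.7 = 6.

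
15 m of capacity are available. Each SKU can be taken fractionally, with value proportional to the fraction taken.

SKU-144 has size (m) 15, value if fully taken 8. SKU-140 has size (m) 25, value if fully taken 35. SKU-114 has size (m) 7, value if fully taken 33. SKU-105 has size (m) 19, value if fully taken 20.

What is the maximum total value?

44.2

Sort by value density: SKU-114 33/7≈4.71, SKU-140 35/25≈1.4, SKU-105 20/19≈1.05, SKU-144 8/15≈0.533.
All 7 m of SKU-114 fit (value 33) — 8 remain.
Fill the last 8 m with part of SKU-140: 8/25 of it earns 11.2.
Total value = 44.2.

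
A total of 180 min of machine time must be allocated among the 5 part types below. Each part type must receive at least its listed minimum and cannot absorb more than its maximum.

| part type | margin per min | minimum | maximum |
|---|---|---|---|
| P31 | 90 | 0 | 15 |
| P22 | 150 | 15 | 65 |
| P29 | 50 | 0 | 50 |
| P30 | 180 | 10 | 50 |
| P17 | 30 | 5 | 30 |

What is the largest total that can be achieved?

Meeting every minimum uses 0+15+0+10+5 = 30 min, leaving 150.
Rank by margin per min: P30 180 > P22 150 > P31 90 > P29 50 > P17 30.
Give P30 40 more to hit its cap of 50 → 110 left.
P22 takes 50 more to reach its cap of 65 → 60 left.
P31: +15 to 15 (cap) → 45 left.
P29 has room for 50 more but only 45 remain, so it gets 45.
Total = 90×15 + 150×65 + 50×45 + 180×50 + 30×5 = 22500.

22500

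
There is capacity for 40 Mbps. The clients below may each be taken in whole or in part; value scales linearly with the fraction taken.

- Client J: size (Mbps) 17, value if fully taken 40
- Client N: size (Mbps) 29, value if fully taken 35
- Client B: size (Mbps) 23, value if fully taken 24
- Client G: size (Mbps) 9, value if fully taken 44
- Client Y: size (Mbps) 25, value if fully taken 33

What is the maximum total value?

102.48

Rank by value-to-size ratio: Client G 44/9≈4.89, Client J 40/17≈2.35, Client Y 33/25≈1.32, Client N 35/29≈1.21, Client B 24/23≈1.04.
All 9 Mbps of Client G fit (value 44) ; 31 remain.
All 17 Mbps of Client J fit (value 40) ; 14 remain.
14 Mbps left: a 14/25 share of Client Y gives 33×14/25 = 18.48.
Total value = 102.48.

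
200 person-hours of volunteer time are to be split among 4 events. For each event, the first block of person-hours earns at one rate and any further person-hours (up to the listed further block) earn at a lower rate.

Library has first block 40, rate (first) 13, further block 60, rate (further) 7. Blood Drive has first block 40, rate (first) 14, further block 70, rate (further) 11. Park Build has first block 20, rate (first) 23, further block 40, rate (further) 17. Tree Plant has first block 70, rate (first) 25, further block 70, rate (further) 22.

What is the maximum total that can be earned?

4430

Order all 8 blocks by rate: Tree Plant/T1 25 > Park Build/T1 23 > Tree Plant/T2 22 > Park Build/T2 17 > Blood Drive/T1 14 > Library/T1 13 > Blood Drive/T2 11 > Library/T2 7.
Tree Plant/T1 (25): +70 ; 130 left.
Park Build/T1 (23): +20 ; 110 left.
Tree Plant/T2 (22): +70 ; 40 left.
Park Build/T2 (17): +40 ; 0 left.
Total = 25×70 + 23×20 + 22×70 + 17×40 = 4430.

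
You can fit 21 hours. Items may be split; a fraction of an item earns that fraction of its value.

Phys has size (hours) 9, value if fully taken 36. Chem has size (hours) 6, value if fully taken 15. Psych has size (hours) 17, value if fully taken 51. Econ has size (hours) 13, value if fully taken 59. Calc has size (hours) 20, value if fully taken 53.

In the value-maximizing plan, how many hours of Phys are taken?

8

Best value per unit of size first: Econ 59/13≈4.54, Phys 36/9≈4, Psych 51/17≈3, Calc 53/20≈2.65, Chem 15/6≈2.5.
Take all of Econ (13 hours, value 59) → 8 hours left.
Fill the last 8 hours with part of Phys: 8/9 of it earns 32.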